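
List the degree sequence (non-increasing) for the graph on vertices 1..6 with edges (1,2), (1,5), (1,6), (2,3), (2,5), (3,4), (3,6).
[3, 3, 3, 2, 2, 1] (degrees: deg(1)=3, deg(2)=3, deg(3)=3, deg(4)=1, deg(5)=2, deg(6)=2)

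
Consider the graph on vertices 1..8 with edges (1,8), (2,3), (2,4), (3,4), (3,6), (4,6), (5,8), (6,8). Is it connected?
No, it has 2 components: {1, 2, 3, 4, 5, 6, 8}, {7}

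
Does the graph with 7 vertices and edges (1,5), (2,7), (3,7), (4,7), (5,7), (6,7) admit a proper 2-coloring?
Yes. Partition: {1, 7}, {2, 3, 4, 5, 6}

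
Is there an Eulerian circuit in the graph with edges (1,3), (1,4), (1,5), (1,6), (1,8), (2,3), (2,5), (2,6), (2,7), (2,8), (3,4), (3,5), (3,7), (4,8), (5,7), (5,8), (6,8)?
No (8 vertices have odd degree: {1, 2, 3, 4, 5, 6, 7, 8}; Eulerian circuit requires 0)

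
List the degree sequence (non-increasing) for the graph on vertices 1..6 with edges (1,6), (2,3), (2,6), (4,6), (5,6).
[4, 2, 1, 1, 1, 1] (degrees: deg(1)=1, deg(2)=2, deg(3)=1, deg(4)=1, deg(5)=1, deg(6)=4)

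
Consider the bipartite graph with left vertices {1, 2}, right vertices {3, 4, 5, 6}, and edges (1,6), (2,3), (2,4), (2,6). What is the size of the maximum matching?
2 (matching: (1,6), (2,4); upper bound min(|L|,|R|) = min(2,4) = 2)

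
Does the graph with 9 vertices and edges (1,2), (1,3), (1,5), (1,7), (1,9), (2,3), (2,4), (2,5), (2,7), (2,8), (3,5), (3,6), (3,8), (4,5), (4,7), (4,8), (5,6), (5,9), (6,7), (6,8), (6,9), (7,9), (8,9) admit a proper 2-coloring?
No (odd cycle of length 3: 9 -> 1 -> 5 -> 9)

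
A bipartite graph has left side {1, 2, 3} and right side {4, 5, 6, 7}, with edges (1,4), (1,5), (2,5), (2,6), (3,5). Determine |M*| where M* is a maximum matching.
3 (matching: (1,4), (2,6), (3,5); upper bound min(|L|,|R|) = min(3,4) = 3)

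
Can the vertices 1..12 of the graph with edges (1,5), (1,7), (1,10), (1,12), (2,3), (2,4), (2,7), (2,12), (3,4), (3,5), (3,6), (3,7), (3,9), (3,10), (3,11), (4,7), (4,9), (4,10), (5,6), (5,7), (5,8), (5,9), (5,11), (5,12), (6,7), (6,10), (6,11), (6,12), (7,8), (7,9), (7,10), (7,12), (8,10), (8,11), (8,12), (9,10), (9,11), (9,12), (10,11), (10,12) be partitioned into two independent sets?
No (odd cycle of length 3: 10 -> 1 -> 7 -> 10)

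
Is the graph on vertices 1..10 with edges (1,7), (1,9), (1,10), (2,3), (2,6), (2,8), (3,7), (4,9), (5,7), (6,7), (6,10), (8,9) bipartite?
Yes. Partition: {1, 3, 4, 5, 6, 8}, {2, 7, 9, 10}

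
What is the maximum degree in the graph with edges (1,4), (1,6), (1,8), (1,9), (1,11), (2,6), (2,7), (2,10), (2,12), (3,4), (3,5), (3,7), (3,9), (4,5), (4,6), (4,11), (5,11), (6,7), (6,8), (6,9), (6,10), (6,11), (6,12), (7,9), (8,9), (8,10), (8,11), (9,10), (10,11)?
9 (attained at vertex 6)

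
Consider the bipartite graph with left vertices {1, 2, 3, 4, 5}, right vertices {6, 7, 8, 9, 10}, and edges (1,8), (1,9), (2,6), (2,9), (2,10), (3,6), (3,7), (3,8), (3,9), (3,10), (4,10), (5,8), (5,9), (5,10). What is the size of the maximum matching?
5 (matching: (1,9), (2,6), (3,7), (4,10), (5,8); upper bound min(|L|,|R|) = min(5,5) = 5)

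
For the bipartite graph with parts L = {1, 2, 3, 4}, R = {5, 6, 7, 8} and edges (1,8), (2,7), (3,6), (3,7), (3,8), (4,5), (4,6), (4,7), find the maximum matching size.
4 (matching: (1,8), (2,7), (3,6), (4,5); upper bound min(|L|,|R|) = min(4,4) = 4)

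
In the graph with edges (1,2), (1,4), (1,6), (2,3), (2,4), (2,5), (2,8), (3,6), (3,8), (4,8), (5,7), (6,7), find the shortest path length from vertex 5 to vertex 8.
2 (path: 5 -> 2 -> 8, 2 edges)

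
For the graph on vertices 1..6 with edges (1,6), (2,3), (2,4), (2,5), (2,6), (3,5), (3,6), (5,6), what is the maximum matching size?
3 (matching: (1,6), (2,4), (3,5); upper bound floor(n/2) = floor(6/2) = 3)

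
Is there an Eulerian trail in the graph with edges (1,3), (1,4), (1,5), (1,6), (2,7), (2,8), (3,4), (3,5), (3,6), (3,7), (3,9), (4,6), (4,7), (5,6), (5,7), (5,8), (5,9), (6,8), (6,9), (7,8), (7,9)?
Yes — and in fact it has an Eulerian circuit (the graph is connected and all 9 vertices have even degree)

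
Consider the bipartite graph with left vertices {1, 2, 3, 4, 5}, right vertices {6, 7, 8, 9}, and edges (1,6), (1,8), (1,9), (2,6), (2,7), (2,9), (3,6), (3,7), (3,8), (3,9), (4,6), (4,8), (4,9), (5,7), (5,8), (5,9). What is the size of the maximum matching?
4 (matching: (1,9), (2,7), (3,8), (4,6); upper bound min(|L|,|R|) = min(5,4) = 4)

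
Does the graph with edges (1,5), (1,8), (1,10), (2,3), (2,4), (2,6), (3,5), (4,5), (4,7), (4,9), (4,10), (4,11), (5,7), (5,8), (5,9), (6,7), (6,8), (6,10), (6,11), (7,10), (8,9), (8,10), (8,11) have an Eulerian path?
No (6 vertices have odd degree: {1, 2, 6, 9, 10, 11}; Eulerian path requires 0 or 2)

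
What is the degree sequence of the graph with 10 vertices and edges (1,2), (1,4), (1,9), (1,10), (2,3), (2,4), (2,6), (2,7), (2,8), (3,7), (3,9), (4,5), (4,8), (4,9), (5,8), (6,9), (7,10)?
[6, 5, 4, 4, 3, 3, 3, 2, 2, 2] (degrees: deg(1)=4, deg(2)=6, deg(3)=3, deg(4)=5, deg(5)=2, deg(6)=2, deg(7)=3, deg(8)=3, deg(9)=4, deg(10)=2)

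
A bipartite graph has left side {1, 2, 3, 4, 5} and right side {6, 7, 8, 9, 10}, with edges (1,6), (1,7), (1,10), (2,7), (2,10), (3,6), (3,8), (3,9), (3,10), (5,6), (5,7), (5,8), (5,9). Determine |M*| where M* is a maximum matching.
4 (matching: (1,10), (2,7), (3,9), (5,8); upper bound min(|L|,|R|) = min(5,5) = 5)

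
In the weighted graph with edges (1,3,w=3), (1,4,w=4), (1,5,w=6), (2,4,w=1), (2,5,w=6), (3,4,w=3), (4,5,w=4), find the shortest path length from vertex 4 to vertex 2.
1 (path: 4 -> 2; weights 1 = 1)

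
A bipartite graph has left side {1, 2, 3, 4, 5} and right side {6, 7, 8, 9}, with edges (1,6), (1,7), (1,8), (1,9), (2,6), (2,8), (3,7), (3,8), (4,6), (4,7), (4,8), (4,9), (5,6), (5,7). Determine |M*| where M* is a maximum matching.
4 (matching: (1,9), (2,8), (3,7), (4,6); upper bound min(|L|,|R|) = min(5,4) = 4)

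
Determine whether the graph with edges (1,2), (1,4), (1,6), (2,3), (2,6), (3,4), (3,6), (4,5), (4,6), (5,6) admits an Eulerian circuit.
No (4 vertices have odd degree: {1, 2, 3, 6}; Eulerian circuit requires 0)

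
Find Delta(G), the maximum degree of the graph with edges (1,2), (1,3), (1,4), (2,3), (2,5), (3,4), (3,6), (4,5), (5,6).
4 (attained at vertex 3)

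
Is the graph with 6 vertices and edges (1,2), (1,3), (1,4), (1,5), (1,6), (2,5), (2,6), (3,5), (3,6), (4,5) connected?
Yes (BFS from 1 visits [1, 2, 3, 4, 5, 6] — all 6 vertices reached)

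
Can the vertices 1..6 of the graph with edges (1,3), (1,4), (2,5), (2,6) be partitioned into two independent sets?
Yes. Partition: {1, 2}, {3, 4, 5, 6}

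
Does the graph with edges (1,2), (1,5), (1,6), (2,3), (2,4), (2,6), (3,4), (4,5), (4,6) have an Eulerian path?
Yes (the graph is connected and exactly 2 vertices have odd degree: {1, 6}; any Eulerian path must start and end at those)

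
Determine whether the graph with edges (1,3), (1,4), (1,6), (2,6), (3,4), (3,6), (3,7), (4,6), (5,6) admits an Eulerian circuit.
No (6 vertices have odd degree: {1, 2, 4, 5, 6, 7}; Eulerian circuit requires 0)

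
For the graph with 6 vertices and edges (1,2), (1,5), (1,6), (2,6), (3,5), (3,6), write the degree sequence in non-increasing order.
[3, 3, 2, 2, 2, 0] (degrees: deg(1)=3, deg(2)=2, deg(3)=2, deg(4)=0, deg(5)=2, deg(6)=3)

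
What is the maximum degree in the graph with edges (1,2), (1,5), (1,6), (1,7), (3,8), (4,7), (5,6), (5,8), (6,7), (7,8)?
4 (attained at vertices 1, 7)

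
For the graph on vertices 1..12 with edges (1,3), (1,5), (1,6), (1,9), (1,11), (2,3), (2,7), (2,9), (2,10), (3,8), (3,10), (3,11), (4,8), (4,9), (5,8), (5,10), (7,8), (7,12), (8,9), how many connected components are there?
1 (components: {1, 2, 3, 4, 5, 6, 7, 8, 9, 10, 11, 12})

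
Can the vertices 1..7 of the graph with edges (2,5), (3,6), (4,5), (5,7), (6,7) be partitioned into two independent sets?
Yes. Partition: {1, 2, 3, 4, 7}, {5, 6}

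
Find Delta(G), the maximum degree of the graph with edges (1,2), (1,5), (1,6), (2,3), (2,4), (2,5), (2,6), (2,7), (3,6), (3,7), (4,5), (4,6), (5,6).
6 (attained at vertex 2)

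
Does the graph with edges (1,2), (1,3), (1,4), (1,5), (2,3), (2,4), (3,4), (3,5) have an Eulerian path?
Yes (the graph is connected and exactly 2 vertices have odd degree: {2, 4}; any Eulerian path must start and end at those)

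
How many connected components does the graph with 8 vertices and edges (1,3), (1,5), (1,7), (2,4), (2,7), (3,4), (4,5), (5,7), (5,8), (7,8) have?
2 (components: {1, 2, 3, 4, 5, 7, 8}, {6})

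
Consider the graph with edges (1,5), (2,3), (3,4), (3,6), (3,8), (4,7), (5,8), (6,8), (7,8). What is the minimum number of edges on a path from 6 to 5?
2 (path: 6 -> 8 -> 5, 2 edges)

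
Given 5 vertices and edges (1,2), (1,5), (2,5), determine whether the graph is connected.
No, it has 3 components: {1, 2, 5}, {3}, {4}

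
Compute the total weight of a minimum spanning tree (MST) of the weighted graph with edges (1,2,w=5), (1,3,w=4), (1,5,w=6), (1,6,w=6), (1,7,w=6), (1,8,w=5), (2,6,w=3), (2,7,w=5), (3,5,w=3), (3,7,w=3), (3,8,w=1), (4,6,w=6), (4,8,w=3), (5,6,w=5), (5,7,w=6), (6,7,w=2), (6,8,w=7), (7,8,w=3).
19 (MST edges: (1,3,w=4), (2,6,w=3), (3,5,w=3), (3,7,w=3), (3,8,w=1), (4,8,w=3), (6,7,w=2); sum of weights 4 + 3 + 3 + 3 + 1 + 3 + 2 = 19)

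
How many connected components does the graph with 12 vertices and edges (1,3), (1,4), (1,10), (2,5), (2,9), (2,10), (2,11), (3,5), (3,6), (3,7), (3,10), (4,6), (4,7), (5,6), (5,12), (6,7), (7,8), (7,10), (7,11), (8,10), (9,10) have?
1 (components: {1, 2, 3, 4, 5, 6, 7, 8, 9, 10, 11, 12})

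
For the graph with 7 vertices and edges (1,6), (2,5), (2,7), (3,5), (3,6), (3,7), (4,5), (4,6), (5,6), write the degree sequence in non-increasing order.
[4, 4, 3, 2, 2, 2, 1] (degrees: deg(1)=1, deg(2)=2, deg(3)=3, deg(4)=2, deg(5)=4, deg(6)=4, deg(7)=2)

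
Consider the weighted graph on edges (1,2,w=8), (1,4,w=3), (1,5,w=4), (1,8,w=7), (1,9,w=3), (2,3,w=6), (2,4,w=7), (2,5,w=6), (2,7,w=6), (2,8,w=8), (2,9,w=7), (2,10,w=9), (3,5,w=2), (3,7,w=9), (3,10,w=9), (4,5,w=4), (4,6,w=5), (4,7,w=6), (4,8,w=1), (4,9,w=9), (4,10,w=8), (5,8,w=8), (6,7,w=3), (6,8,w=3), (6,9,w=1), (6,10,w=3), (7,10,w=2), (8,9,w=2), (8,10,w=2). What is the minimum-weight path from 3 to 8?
7 (path: 3 -> 5 -> 4 -> 8; weights 2 + 4 + 1 = 7)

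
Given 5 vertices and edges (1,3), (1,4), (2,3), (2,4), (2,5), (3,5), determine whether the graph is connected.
Yes (BFS from 1 visits [1, 3, 4, 2, 5] — all 5 vertices reached)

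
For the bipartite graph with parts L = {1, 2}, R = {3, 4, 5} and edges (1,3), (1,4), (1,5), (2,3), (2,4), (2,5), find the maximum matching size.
2 (matching: (1,5), (2,4); upper bound min(|L|,|R|) = min(2,3) = 2)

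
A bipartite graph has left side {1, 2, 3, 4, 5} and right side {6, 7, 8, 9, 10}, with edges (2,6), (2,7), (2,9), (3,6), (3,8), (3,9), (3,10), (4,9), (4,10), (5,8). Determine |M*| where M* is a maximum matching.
4 (matching: (2,7), (3,10), (4,9), (5,8); upper bound min(|L|,|R|) = min(5,5) = 5)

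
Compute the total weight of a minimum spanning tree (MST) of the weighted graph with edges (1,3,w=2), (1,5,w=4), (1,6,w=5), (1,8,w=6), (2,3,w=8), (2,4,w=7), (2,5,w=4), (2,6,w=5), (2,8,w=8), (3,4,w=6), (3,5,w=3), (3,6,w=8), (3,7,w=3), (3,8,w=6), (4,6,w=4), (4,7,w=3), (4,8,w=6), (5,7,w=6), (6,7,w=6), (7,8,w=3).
22 (MST edges: (1,3,w=2), (2,5,w=4), (3,5,w=3), (3,7,w=3), (4,6,w=4), (4,7,w=3), (7,8,w=3); sum of weights 2 + 4 + 3 + 3 + 4 + 3 + 3 = 22)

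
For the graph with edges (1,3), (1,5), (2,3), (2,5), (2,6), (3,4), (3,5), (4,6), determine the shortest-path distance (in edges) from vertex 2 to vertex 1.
2 (path: 2 -> 3 -> 1, 2 edges)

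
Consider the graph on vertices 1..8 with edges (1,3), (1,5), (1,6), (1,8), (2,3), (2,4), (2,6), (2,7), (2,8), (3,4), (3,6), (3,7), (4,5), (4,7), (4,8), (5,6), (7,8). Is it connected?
Yes (BFS from 1 visits [1, 3, 5, 6, 8, 2, 4, 7] — all 8 vertices reached)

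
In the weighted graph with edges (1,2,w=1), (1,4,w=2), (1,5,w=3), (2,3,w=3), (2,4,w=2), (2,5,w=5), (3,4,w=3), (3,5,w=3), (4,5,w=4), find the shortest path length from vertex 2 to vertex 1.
1 (path: 2 -> 1; weights 1 = 1)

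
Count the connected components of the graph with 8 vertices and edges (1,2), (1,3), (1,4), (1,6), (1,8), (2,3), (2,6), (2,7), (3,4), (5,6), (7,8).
1 (components: {1, 2, 3, 4, 5, 6, 7, 8})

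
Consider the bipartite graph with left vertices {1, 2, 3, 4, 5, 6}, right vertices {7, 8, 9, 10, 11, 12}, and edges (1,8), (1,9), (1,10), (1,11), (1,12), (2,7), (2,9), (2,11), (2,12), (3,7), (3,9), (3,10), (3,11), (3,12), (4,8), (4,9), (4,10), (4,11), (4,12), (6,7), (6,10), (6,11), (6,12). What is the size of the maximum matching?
5 (matching: (1,12), (2,11), (3,9), (4,8), (6,10); upper bound min(|L|,|R|) = min(6,6) = 6)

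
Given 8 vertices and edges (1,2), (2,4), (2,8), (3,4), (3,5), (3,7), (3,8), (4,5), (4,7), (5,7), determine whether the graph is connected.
No, it has 2 components: {1, 2, 3, 4, 5, 7, 8}, {6}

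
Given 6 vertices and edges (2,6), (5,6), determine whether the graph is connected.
No, it has 4 components: {1}, {2, 5, 6}, {3}, {4}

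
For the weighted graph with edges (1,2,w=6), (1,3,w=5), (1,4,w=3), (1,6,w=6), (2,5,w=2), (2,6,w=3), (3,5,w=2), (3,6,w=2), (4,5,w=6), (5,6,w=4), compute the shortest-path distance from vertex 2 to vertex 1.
6 (path: 2 -> 1; weights 6 = 6)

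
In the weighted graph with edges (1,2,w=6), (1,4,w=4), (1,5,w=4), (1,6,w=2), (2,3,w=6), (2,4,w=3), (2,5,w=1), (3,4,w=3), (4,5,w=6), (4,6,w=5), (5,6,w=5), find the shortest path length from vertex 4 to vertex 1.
4 (path: 4 -> 1; weights 4 = 4)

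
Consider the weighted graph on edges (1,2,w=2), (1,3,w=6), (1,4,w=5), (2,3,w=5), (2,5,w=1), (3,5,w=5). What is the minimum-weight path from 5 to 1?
3 (path: 5 -> 2 -> 1; weights 1 + 2 = 3)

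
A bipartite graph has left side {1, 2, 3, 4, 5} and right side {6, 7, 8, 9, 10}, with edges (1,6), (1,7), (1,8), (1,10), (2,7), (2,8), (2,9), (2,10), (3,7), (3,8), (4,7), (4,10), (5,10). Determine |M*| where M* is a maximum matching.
5 (matching: (1,6), (2,9), (3,8), (4,7), (5,10); upper bound min(|L|,|R|) = min(5,5) = 5)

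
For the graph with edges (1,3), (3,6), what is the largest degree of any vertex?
2 (attained at vertex 3)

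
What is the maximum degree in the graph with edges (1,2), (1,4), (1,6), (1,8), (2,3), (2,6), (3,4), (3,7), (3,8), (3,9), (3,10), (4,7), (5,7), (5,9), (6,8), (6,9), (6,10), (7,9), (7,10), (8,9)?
6 (attained at vertex 3)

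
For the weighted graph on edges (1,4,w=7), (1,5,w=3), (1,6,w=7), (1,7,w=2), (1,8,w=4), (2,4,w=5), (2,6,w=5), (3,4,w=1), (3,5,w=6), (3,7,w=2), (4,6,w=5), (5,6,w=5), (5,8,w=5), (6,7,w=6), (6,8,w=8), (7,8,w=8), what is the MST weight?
22 (MST edges: (1,5,w=3), (1,7,w=2), (1,8,w=4), (2,4,w=5), (2,6,w=5), (3,4,w=1), (3,7,w=2); sum of weights 3 + 2 + 4 + 5 + 5 + 1 + 2 = 22)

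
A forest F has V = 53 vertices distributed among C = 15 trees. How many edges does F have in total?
38 (Each of the 15 component trees on V_i vertices has V_i - 1 edges; summing gives V - C = 53 - 15 = 38)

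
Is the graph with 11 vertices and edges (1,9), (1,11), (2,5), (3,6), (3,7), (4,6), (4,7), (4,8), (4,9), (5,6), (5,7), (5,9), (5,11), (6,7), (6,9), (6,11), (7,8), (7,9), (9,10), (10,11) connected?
Yes (BFS from 1 visits [1, 9, 11, 4, 5, 6, 7, 10, 8, 2, 3] — all 11 vertices reached)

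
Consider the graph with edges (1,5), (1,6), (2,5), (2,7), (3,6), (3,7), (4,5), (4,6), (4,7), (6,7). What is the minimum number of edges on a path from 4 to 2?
2 (path: 4 -> 7 -> 2, 2 edges)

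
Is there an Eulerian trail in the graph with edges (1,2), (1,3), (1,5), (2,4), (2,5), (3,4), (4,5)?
No (4 vertices have odd degree: {1, 2, 4, 5}; Eulerian path requires 0 or 2)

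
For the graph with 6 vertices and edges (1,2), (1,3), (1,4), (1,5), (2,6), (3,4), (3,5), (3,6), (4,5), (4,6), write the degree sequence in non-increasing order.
[4, 4, 4, 3, 3, 2] (degrees: deg(1)=4, deg(2)=2, deg(3)=4, deg(4)=4, deg(5)=3, deg(6)=3)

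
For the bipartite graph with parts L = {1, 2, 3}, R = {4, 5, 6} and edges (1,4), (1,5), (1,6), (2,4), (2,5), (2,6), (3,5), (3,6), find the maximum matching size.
3 (matching: (1,6), (2,4), (3,5); upper bound min(|L|,|R|) = min(3,3) = 3)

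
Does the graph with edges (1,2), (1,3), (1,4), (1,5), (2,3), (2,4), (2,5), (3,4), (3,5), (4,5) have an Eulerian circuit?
Yes (the graph is connected and all 5 vertices have even degree)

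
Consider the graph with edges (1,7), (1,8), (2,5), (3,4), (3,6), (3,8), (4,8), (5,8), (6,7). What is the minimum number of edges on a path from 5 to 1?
2 (path: 5 -> 8 -> 1, 2 edges)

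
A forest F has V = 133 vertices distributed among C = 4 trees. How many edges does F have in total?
129 (Each of the 4 component trees on V_i vertices has V_i - 1 edges; summing gives V - C = 133 - 4 = 129)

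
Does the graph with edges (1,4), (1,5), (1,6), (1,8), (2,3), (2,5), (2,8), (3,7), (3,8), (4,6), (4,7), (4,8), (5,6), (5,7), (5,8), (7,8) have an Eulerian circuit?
No (4 vertices have odd degree: {2, 3, 5, 6}; Eulerian circuit requires 0)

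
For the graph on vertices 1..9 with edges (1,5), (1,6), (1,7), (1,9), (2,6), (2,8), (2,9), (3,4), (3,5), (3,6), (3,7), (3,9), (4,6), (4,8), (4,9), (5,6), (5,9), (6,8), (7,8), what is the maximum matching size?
4 (matching: (1,9), (2,6), (3,5), (7,8); upper bound floor(n/2) = floor(9/2) = 4)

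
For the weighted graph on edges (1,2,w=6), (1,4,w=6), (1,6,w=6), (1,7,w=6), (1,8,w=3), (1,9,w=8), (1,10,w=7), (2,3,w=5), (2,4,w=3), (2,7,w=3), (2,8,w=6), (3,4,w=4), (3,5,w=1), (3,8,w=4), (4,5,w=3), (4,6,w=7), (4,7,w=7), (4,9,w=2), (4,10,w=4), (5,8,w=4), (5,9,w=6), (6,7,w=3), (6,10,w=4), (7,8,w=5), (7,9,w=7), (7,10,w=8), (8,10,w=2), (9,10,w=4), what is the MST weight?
24 (MST edges: (1,8,w=3), (2,4,w=3), (2,7,w=3), (3,5,w=1), (3,8,w=4), (4,5,w=3), (4,9,w=2), (6,7,w=3), (8,10,w=2); sum of weights 3 + 3 + 3 + 1 + 4 + 3 + 2 + 3 + 2 = 24)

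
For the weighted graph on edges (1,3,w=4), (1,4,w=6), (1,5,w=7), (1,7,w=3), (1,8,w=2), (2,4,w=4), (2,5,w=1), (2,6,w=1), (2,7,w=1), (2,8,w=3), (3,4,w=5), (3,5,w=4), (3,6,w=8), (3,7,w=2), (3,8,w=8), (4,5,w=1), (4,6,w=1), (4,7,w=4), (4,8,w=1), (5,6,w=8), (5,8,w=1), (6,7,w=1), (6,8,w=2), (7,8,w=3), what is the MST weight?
9 (MST edges: (1,8,w=2), (2,5,w=1), (2,6,w=1), (2,7,w=1), (3,7,w=2), (4,5,w=1), (4,8,w=1); sum of weights 2 + 1 + 1 + 1 + 2 + 1 + 1 = 9)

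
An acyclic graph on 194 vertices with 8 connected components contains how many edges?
186 (Each of the 8 component trees on V_i vertices has V_i - 1 edges; summing gives V - C = 194 - 8 = 186)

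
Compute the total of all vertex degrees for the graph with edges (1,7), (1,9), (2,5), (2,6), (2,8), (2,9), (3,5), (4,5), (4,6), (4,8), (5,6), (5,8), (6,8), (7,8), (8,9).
30 (handshake: sum of degrees = 2|E| = 2 x 15 = 30)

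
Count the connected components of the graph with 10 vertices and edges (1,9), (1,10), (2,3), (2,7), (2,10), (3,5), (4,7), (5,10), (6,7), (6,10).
2 (components: {1, 2, 3, 4, 5, 6, 7, 9, 10}, {8})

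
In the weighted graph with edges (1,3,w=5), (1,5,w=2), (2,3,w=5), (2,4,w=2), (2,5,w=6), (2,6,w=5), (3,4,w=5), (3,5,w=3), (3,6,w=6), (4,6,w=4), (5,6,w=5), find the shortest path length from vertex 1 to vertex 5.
2 (path: 1 -> 5; weights 2 = 2)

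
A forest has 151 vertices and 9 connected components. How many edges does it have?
142 (Each of the 9 component trees on V_i vertices has V_i - 1 edges; summing gives V - C = 151 - 9 = 142)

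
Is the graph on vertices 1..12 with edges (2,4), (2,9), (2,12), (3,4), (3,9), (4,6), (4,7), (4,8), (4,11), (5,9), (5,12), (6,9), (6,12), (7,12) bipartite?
Yes. Partition: {1, 2, 3, 5, 6, 7, 8, 10, 11}, {4, 9, 12}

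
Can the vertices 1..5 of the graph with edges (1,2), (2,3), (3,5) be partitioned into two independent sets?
Yes. Partition: {1, 3, 4}, {2, 5}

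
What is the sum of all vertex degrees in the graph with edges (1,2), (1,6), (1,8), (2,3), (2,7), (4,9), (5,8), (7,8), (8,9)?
18 (handshake: sum of degrees = 2|E| = 2 x 9 = 18)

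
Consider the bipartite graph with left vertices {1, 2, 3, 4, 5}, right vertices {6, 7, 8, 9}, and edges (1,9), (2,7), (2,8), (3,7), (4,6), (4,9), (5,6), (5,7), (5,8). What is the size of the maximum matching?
4 (matching: (1,9), (2,8), (3,7), (4,6); upper bound min(|L|,|R|) = min(5,4) = 4)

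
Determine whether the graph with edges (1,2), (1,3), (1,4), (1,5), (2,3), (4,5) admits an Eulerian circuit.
Yes (the graph is connected and all 5 vertices have even degree)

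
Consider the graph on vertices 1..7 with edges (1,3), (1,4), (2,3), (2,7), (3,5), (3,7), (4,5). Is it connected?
No, it has 2 components: {1, 2, 3, 4, 5, 7}, {6}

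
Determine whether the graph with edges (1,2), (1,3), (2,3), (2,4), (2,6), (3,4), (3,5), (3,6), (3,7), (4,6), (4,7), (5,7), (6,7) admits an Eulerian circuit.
Yes (the graph is connected and all 7 vertices have even degree)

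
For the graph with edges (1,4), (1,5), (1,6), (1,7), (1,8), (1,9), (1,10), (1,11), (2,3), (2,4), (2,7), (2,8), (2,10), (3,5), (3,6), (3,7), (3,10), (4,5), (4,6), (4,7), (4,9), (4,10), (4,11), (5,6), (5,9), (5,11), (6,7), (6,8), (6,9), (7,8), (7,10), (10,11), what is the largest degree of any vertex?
8 (attained at vertices 1, 4)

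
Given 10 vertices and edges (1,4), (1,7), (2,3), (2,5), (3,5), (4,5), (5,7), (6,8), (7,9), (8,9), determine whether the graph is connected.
No, it has 2 components: {1, 2, 3, 4, 5, 6, 7, 8, 9}, {10}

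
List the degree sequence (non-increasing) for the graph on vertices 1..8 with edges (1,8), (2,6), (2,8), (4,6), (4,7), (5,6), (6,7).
[4, 2, 2, 2, 2, 1, 1, 0] (degrees: deg(1)=1, deg(2)=2, deg(3)=0, deg(4)=2, deg(5)=1, deg(6)=4, deg(7)=2, deg(8)=2)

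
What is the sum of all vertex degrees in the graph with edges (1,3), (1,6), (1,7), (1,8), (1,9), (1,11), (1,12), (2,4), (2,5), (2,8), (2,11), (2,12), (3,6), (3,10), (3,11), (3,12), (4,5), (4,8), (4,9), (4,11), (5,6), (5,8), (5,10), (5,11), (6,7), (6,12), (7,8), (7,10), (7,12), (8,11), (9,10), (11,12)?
64 (handshake: sum of degrees = 2|E| = 2 x 32 = 64)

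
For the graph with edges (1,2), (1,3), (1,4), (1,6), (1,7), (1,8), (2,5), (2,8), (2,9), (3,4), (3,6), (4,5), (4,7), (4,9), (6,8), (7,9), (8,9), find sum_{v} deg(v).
34 (handshake: sum of degrees = 2|E| = 2 x 17 = 34)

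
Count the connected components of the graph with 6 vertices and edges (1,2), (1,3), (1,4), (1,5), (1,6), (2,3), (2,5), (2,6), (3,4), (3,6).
1 (components: {1, 2, 3, 4, 5, 6})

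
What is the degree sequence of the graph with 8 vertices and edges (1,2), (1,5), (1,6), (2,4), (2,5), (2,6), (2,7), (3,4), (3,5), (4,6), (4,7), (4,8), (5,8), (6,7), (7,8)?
[5, 5, 4, 4, 4, 3, 3, 2] (degrees: deg(1)=3, deg(2)=5, deg(3)=2, deg(4)=5, deg(5)=4, deg(6)=4, deg(7)=4, deg(8)=3)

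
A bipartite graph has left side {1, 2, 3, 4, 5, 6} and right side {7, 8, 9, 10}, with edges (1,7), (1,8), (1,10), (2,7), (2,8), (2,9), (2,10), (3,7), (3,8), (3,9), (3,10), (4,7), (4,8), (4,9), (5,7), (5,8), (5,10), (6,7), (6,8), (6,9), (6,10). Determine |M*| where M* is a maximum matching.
4 (matching: (1,10), (2,9), (3,8), (4,7); upper bound min(|L|,|R|) = min(6,4) = 4)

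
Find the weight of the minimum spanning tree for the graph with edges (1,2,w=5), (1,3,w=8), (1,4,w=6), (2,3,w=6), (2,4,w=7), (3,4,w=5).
16 (MST edges: (1,2,w=5), (1,4,w=6), (3,4,w=5); sum of weights 5 + 6 + 5 = 16)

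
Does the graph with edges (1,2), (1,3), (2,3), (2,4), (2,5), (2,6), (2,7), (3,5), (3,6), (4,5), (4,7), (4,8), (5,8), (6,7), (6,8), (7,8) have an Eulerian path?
Yes — and in fact it has an Eulerian circuit (the graph is connected and all 8 vertices have even degree)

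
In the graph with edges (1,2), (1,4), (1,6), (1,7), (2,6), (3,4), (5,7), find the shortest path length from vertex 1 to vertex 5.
2 (path: 1 -> 7 -> 5, 2 edges)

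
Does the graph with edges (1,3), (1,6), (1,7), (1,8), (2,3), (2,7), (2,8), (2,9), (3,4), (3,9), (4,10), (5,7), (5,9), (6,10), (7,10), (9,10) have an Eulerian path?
Yes — and in fact it has an Eulerian circuit (the graph is connected and all 10 vertices have even degree)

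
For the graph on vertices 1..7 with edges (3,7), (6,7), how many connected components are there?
5 (components: {1}, {2}, {3, 6, 7}, {4}, {5})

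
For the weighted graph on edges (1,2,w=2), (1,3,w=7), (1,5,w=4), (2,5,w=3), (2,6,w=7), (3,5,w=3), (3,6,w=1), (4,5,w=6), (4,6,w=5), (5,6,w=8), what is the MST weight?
14 (MST edges: (1,2,w=2), (2,5,w=3), (3,5,w=3), (3,6,w=1), (4,6,w=5); sum of weights 2 + 3 + 3 + 1 + 5 = 14)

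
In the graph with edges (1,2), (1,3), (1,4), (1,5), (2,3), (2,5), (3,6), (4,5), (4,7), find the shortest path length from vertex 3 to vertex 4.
2 (path: 3 -> 1 -> 4, 2 edges)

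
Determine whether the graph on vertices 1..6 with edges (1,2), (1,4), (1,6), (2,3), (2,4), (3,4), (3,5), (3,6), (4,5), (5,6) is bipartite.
No (odd cycle of length 3: 4 -> 1 -> 2 -> 4)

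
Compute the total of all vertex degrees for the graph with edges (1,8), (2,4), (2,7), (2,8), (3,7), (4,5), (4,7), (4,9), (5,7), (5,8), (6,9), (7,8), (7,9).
26 (handshake: sum of degrees = 2|E| = 2 x 13 = 26)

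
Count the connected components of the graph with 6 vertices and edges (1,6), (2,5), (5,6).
3 (components: {1, 2, 5, 6}, {3}, {4})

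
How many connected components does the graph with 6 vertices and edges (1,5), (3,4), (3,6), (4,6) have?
3 (components: {1, 5}, {2}, {3, 4, 6})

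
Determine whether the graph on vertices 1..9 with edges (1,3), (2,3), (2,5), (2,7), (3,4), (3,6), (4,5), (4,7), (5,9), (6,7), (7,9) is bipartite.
Yes. Partition: {1, 2, 4, 6, 8, 9}, {3, 5, 7}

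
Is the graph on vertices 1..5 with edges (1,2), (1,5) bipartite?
Yes. Partition: {1, 3, 4}, {2, 5}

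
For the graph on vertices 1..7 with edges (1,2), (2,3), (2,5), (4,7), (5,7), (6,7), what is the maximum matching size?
2 (matching: (2,5), (4,7); upper bound floor(n/2) = floor(7/2) = 3)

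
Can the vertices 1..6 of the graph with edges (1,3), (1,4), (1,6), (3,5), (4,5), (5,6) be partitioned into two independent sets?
Yes. Partition: {1, 2, 5}, {3, 4, 6}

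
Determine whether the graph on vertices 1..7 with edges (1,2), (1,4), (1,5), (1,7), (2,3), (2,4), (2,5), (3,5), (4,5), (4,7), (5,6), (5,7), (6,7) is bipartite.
No (odd cycle of length 3: 5 -> 1 -> 4 -> 5)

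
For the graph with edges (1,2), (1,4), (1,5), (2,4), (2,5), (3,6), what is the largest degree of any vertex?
3 (attained at vertices 1, 2)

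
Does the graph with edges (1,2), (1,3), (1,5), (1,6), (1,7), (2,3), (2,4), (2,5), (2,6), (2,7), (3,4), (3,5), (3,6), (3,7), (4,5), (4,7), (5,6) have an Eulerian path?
Yes (the graph is connected and exactly 2 vertices have odd degree: {1, 5}; any Eulerian path must start and end at those)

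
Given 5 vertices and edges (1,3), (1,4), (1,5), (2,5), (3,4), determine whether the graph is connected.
Yes (BFS from 1 visits [1, 3, 4, 5, 2] — all 5 vertices reached)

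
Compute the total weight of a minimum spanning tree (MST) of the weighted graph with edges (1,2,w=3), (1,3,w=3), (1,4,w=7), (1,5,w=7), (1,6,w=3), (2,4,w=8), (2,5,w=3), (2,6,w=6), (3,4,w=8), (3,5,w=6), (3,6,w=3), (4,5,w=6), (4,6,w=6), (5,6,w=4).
18 (MST edges: (1,2,w=3), (1,3,w=3), (1,6,w=3), (2,5,w=3), (4,5,w=6); sum of weights 3 + 3 + 3 + 3 + 6 = 18)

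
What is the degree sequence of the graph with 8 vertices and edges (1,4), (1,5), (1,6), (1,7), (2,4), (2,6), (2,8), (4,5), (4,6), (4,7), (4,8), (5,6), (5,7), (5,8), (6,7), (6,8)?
[6, 6, 5, 4, 4, 4, 3, 0] (degrees: deg(1)=4, deg(2)=3, deg(3)=0, deg(4)=6, deg(5)=5, deg(6)=6, deg(7)=4, deg(8)=4)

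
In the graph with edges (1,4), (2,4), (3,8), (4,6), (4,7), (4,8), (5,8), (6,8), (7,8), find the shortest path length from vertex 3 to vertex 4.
2 (path: 3 -> 8 -> 4, 2 edges)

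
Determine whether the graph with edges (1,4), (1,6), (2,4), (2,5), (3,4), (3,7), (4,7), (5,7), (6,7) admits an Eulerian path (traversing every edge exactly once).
Yes — and in fact it has an Eulerian circuit (the graph is connected and all 7 vertices have even degree)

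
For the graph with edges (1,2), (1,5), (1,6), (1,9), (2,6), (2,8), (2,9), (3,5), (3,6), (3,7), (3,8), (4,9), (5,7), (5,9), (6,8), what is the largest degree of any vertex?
4 (attained at vertices 1, 2, 3, 5, 6, 9)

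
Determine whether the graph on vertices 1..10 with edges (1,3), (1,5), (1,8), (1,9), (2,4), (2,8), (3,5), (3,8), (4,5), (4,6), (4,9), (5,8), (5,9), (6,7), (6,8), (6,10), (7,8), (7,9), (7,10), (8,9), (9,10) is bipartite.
No (odd cycle of length 3: 5 -> 1 -> 9 -> 5)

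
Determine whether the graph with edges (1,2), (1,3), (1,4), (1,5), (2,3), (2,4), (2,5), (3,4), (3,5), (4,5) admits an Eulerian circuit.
Yes (the graph is connected and all 5 vertices have even degree)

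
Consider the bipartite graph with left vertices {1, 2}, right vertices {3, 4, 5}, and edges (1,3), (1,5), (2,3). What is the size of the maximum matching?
2 (matching: (1,5), (2,3); upper bound min(|L|,|R|) = min(2,3) = 2)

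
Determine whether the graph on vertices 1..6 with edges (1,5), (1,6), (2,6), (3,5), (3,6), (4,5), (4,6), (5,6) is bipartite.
No (odd cycle of length 3: 6 -> 1 -> 5 -> 6)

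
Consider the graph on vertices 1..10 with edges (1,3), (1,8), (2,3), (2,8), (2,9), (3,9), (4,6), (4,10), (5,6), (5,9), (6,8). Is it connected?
No, it has 2 components: {1, 2, 3, 4, 5, 6, 8, 9, 10}, {7}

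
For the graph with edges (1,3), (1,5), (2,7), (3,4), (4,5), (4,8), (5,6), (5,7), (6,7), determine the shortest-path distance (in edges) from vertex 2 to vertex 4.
3 (path: 2 -> 7 -> 5 -> 4, 3 edges)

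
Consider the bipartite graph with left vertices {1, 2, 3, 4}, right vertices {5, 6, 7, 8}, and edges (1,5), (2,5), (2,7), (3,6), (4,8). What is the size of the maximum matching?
4 (matching: (1,5), (2,7), (3,6), (4,8); upper bound min(|L|,|R|) = min(4,4) = 4)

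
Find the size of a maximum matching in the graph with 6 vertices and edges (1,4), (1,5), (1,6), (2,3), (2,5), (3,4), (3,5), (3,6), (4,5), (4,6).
3 (matching: (1,6), (2,5), (3,4); upper bound floor(n/2) = floor(6/2) = 3)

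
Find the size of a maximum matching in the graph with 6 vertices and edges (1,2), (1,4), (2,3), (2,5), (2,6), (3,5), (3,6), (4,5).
3 (matching: (1,4), (2,6), (3,5); upper bound floor(n/2) = floor(6/2) = 3)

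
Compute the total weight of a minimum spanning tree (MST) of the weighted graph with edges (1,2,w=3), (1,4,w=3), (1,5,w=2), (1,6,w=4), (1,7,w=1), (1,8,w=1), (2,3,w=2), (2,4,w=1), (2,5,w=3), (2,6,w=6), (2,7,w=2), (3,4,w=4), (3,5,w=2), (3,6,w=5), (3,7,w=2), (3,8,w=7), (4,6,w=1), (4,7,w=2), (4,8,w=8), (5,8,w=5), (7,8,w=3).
10 (MST edges: (1,5,w=2), (1,7,w=1), (1,8,w=1), (2,3,w=2), (2,4,w=1), (2,7,w=2), (4,6,w=1); sum of weights 2 + 1 + 1 + 2 + 1 + 2 + 1 = 10)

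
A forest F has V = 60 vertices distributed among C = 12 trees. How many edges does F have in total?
48 (Each of the 12 component trees on V_i vertices has V_i - 1 edges; summing gives V - C = 60 - 12 = 48)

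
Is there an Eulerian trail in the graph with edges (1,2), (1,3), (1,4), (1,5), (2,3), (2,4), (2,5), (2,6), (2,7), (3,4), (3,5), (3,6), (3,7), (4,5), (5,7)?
Yes (the graph is connected and exactly 2 vertices have odd degree: {5, 7}; any Eulerian path must start and end at those)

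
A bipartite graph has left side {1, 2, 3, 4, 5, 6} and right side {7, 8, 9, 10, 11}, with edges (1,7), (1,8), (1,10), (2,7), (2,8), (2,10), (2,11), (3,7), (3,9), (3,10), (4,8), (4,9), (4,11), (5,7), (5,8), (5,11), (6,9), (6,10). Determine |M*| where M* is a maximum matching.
5 (matching: (1,10), (2,11), (3,9), (4,8), (5,7); upper bound min(|L|,|R|) = min(6,5) = 5)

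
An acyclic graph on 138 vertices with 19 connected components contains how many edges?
119 (Each of the 19 component trees on V_i vertices has V_i - 1 edges; summing gives V - C = 138 - 19 = 119)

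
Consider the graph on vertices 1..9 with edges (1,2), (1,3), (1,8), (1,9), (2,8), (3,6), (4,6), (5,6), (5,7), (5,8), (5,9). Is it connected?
Yes (BFS from 1 visits [1, 2, 3, 8, 9, 6, 5, 4, 7] — all 9 vertices reached)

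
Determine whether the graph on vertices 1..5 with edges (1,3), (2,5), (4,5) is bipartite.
Yes. Partition: {1, 2, 4}, {3, 5}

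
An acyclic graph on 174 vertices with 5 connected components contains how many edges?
169 (Each of the 5 component trees on V_i vertices has V_i - 1 edges; summing gives V - C = 174 - 5 = 169)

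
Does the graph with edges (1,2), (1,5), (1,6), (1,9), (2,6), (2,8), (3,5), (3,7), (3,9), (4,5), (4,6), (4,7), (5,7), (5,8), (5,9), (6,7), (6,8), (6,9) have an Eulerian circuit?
No (4 vertices have odd degree: {2, 3, 4, 8}; Eulerian circuit requires 0)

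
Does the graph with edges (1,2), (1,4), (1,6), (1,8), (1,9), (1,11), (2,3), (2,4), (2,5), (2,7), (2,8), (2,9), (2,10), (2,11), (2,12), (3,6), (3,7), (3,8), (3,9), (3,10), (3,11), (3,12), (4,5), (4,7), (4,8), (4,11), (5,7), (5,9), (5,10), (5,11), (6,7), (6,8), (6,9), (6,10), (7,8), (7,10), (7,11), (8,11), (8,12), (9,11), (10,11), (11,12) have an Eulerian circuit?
Yes (the graph is connected and all 12 vertices have even degree)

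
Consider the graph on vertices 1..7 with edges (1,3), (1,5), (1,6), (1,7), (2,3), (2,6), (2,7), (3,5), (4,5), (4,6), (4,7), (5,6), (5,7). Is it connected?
Yes (BFS from 1 visits [1, 3, 5, 6, 7, 2, 4] — all 7 vertices reached)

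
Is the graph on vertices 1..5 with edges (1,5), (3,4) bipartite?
Yes. Partition: {1, 2, 3}, {4, 5}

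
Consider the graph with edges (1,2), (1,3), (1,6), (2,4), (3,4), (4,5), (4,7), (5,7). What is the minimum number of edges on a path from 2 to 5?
2 (path: 2 -> 4 -> 5, 2 edges)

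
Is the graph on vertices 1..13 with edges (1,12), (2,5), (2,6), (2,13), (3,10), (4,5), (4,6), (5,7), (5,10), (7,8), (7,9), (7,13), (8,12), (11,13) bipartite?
Yes. Partition: {1, 3, 5, 6, 8, 9, 13}, {2, 4, 7, 10, 11, 12}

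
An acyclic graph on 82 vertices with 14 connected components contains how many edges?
68 (Each of the 14 component trees on V_i vertices has V_i - 1 edges; summing gives V - C = 82 - 14 = 68)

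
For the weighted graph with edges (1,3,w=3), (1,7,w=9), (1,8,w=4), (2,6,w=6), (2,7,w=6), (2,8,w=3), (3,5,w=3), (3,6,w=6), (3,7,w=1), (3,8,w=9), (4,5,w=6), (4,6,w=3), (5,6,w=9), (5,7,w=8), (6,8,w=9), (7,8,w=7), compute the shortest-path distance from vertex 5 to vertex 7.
4 (path: 5 -> 3 -> 7; weights 3 + 1 = 4)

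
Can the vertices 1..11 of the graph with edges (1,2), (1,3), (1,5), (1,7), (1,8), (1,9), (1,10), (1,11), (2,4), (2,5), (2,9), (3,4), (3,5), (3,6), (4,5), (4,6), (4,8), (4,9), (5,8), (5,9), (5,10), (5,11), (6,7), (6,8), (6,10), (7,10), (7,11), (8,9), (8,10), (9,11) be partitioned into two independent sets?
No (odd cycle of length 3: 3 -> 1 -> 5 -> 3)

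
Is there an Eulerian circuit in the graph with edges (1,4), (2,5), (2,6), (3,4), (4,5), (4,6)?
No (2 vertices have odd degree: {1, 3}; Eulerian circuit requires 0)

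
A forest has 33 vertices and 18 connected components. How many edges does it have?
15 (Each of the 18 component trees on V_i vertices has V_i - 1 edges; summing gives V - C = 33 - 18 = 15)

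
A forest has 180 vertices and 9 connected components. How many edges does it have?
171 (Each of the 9 component trees on V_i vertices has V_i - 1 edges; summing gives V - C = 180 - 9 = 171)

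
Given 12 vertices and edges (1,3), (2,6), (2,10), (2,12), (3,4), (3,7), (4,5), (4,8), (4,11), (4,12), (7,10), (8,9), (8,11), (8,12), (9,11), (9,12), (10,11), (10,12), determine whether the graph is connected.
Yes (BFS from 1 visits [1, 3, 4, 7, 5, 8, 11, 12, 10, 9, 2, 6] — all 12 vertices reached)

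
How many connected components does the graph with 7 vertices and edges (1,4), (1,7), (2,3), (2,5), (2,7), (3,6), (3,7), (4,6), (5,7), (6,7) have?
1 (components: {1, 2, 3, 4, 5, 6, 7})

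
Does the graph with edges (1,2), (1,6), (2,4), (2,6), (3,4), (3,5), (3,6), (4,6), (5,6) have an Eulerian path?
No (4 vertices have odd degree: {2, 3, 4, 6}; Eulerian path requires 0 or 2)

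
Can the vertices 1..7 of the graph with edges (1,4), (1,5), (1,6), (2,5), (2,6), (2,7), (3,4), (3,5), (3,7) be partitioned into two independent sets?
Yes. Partition: {1, 2, 3}, {4, 5, 6, 7}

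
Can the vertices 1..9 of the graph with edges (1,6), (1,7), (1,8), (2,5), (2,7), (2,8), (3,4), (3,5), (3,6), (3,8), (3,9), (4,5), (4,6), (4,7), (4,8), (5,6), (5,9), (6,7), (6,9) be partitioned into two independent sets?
No (odd cycle of length 3: 6 -> 1 -> 7 -> 6)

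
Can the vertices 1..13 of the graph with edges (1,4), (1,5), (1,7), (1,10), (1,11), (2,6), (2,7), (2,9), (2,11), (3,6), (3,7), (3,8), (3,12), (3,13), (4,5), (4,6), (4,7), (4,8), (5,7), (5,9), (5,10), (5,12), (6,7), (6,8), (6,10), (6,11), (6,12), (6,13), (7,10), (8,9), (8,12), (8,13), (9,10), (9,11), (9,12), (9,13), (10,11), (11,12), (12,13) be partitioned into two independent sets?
No (odd cycle of length 3: 11 -> 1 -> 10 -> 11)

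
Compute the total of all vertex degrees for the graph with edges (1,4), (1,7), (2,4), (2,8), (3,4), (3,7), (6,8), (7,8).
16 (handshake: sum of degrees = 2|E| = 2 x 8 = 16)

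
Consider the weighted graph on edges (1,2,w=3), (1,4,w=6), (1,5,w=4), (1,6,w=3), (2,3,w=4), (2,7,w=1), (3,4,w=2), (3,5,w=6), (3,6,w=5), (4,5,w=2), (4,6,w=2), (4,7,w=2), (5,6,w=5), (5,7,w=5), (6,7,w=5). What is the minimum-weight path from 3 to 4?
2 (path: 3 -> 4; weights 2 = 2)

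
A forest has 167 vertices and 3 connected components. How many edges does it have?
164 (Each of the 3 component trees on V_i vertices has V_i - 1 edges; summing gives V - C = 167 - 3 = 164)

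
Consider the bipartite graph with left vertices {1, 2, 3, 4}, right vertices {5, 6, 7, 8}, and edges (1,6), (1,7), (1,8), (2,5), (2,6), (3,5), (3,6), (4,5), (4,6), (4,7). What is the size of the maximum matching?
4 (matching: (1,8), (2,6), (3,5), (4,7); upper bound min(|L|,|R|) = min(4,4) = 4)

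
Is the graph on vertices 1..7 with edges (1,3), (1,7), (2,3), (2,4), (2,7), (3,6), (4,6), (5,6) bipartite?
Yes. Partition: {1, 2, 6}, {3, 4, 5, 7}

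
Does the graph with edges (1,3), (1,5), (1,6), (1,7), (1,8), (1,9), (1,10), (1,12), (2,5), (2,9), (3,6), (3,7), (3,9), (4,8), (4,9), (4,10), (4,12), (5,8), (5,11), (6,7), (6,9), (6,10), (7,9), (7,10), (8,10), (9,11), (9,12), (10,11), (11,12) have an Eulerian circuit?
No (2 vertices have odd degree: {6, 7}; Eulerian circuit requires 0)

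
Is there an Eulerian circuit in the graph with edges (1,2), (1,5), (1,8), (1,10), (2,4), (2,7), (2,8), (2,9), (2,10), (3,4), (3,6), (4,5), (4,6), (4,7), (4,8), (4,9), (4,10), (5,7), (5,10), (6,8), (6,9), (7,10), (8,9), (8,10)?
Yes (the graph is connected and all 10 vertices have even degree)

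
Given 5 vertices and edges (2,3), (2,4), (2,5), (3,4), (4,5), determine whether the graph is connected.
No, it has 2 components: {1}, {2, 3, 4, 5}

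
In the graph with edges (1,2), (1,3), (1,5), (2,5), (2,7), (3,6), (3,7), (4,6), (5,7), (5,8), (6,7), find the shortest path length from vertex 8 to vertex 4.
4 (path: 8 -> 5 -> 7 -> 6 -> 4, 4 edges)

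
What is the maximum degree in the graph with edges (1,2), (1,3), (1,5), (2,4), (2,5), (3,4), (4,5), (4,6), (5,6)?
4 (attained at vertices 4, 5)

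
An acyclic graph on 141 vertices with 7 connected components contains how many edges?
134 (Each of the 7 component trees on V_i vertices has V_i - 1 edges; summing gives V - C = 141 - 7 = 134)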